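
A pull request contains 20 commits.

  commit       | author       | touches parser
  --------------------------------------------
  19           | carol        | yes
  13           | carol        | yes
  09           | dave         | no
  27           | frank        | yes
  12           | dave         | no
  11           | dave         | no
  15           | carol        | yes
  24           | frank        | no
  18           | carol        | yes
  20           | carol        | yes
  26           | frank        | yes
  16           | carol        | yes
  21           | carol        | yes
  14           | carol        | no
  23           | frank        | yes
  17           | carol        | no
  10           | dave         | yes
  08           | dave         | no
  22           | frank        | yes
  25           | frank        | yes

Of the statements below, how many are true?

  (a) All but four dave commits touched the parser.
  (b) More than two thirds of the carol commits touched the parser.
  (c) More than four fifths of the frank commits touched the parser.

3

(a) dave: |A| = 5, |A ∩ B| = 1; needs |A ∖ B| = 4 — true.
(b) carol: |A| = 9, |A ∩ B| = 7; needs |A ∩ B| / |A| > 2/3 — true.
(c) frank: |A| = 6, |A ∩ B| = 5; needs |A ∩ B| / |A| > 4/5 — true.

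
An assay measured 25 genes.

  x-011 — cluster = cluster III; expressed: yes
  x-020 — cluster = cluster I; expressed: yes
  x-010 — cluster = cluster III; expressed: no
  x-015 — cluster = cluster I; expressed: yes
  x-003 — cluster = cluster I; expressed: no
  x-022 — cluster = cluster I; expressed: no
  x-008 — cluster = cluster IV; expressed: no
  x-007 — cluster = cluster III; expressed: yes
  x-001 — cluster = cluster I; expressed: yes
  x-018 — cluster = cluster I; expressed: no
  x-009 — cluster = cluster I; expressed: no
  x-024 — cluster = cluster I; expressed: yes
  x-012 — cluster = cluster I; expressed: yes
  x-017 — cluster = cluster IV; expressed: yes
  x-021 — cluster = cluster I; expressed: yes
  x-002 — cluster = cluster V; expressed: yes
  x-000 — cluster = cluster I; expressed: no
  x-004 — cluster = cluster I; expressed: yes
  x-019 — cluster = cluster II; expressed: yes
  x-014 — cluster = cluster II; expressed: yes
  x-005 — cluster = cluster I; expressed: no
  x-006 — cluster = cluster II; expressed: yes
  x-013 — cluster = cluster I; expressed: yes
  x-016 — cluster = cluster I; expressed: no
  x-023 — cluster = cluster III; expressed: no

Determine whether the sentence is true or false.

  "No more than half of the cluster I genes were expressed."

'No more than half of the cluster I genes were expressed' holds iff |A ∩ B| ≤ |A ∖ B|.
|A| = 15, |A ∩ B| = 8, |A ∖ B| = 7.
8 > 7, so the statement is false.

False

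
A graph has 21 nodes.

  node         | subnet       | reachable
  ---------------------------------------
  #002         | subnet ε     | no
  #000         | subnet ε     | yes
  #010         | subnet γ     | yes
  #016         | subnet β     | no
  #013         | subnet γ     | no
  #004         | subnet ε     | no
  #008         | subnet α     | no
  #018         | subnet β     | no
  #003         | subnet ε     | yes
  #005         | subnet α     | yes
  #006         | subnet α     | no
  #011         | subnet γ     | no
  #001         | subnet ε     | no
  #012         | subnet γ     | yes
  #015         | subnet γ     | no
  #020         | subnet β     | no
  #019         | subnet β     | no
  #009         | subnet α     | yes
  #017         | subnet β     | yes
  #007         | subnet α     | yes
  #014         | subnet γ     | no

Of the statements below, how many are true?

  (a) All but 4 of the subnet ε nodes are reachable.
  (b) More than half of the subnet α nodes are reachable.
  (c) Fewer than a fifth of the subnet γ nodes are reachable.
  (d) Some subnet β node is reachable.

(a) subnet ε: |A| = 5, |A ∩ B| = 2; needs |A ∖ B| = 4 — false.
(b) subnet α: |A| = 5, |A ∩ B| = 3; needs |A ∩ B| > |A ∖ B| — true.
(c) subnet γ: |A| = 6, |A ∩ B| = 2; needs |A ∩ B| / |A| < 1/5 — false.
(d) subnet β: |A| = 5, |A ∩ B| = 1; needs A ∩ B ≠ ∅ (|A ∩ B| ≥ 1) — true.

2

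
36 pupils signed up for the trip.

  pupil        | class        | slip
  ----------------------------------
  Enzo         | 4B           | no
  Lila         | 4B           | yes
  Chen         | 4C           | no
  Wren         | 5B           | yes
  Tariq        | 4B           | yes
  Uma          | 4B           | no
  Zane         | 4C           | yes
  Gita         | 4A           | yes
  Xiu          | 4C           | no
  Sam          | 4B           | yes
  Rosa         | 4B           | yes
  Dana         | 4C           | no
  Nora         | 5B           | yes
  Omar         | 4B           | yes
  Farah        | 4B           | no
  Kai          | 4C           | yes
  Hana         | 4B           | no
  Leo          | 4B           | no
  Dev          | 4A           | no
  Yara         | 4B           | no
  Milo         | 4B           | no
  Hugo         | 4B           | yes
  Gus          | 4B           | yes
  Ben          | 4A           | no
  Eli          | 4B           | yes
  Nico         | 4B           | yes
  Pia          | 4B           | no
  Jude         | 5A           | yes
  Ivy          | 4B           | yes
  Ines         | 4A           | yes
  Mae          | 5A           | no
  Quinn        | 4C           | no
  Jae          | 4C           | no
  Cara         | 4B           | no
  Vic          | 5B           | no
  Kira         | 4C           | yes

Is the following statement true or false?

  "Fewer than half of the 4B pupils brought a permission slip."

False

Truth condition: |A ∩ B| < |A ∖ B|.
|A| = 19, |A ∩ B| = 10, |A ∖ B| = 9.
10 > 9, so the statement is false.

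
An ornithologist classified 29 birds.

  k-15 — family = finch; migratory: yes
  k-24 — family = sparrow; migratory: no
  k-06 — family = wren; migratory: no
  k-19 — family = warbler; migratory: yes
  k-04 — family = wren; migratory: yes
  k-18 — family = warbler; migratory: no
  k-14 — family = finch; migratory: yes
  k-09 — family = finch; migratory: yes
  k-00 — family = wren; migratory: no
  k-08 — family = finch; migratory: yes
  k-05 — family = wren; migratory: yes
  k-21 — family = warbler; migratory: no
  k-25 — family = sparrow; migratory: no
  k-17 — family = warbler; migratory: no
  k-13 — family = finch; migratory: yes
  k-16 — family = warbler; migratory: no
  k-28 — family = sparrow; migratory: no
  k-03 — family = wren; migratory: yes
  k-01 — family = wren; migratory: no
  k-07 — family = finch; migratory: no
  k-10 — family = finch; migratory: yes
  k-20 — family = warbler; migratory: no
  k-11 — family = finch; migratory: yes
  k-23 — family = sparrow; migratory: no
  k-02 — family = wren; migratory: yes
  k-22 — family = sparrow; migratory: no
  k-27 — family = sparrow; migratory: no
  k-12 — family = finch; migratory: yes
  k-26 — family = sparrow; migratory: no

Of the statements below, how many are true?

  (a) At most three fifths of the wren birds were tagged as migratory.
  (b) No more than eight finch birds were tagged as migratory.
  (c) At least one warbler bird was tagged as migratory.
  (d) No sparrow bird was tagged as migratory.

(a) wren: |A| = 7, |A ∩ B| = 4; needs |A ∩ B| / |A| ≤ 3/5 — true.
(b) finch: |A| = 9, |A ∩ B| = 8; needs |A ∩ B| ≤ 8 — true.
(c) warbler: |A| = 6, |A ∩ B| = 1; needs A ∩ B ≠ ∅ (|A ∩ B| ≥ 1) — true.
(d) sparrow: |A| = 7, |A ∩ B| = 0; needs A ∩ B = ∅ (|A ∩ B| = 0) — true.

4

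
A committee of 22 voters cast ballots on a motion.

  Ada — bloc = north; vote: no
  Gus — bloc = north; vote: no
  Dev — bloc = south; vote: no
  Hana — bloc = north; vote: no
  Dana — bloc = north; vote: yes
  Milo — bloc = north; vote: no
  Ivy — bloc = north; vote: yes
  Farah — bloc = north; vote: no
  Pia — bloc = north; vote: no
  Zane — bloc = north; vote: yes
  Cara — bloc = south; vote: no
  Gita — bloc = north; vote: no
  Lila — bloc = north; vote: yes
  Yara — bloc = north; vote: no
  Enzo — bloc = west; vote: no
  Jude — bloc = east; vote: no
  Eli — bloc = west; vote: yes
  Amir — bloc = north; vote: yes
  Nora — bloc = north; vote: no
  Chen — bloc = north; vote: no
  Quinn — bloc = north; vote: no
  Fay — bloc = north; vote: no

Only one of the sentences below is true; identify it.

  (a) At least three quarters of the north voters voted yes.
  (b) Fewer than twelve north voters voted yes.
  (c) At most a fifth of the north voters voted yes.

|A| = 17, |A ∩ B| = 5, |A ∖ B| = 12.
(a) requires |A ∩ B| / |A| ≥ 3/4: false.
(b) requires |A ∩ B| < 12: true.
(c) requires |A ∩ B| / |A| ≤ 1/5: false.

(b)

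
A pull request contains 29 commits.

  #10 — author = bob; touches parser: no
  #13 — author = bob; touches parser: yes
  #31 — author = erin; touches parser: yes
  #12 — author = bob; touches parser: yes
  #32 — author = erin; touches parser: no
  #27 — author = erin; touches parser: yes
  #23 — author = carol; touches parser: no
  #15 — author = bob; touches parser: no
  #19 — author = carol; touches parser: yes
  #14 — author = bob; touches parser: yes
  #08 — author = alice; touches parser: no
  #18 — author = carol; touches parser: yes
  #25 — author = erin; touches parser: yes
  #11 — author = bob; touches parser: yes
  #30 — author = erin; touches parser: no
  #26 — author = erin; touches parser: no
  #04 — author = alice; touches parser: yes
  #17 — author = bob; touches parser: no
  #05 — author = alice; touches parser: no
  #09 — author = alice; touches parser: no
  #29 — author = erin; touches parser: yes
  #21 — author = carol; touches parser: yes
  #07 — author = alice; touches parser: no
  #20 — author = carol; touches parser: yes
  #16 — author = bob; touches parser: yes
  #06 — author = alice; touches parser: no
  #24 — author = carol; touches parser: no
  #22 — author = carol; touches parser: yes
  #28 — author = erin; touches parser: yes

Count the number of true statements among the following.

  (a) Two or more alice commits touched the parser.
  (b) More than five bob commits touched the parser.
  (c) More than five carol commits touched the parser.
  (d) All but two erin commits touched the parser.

0

(a) alice: |A| = 6, |A ∩ B| = 1; needs |A ∩ B| ≥ 2 — false.
(b) bob: |A| = 8, |A ∩ B| = 5; needs |A ∩ B| > 5 — false.
(c) carol: |A| = 7, |A ∩ B| = 5; needs |A ∩ B| > 5 — false.
(d) erin: |A| = 8, |A ∩ B| = 5; needs |A ∖ B| = 2 — false.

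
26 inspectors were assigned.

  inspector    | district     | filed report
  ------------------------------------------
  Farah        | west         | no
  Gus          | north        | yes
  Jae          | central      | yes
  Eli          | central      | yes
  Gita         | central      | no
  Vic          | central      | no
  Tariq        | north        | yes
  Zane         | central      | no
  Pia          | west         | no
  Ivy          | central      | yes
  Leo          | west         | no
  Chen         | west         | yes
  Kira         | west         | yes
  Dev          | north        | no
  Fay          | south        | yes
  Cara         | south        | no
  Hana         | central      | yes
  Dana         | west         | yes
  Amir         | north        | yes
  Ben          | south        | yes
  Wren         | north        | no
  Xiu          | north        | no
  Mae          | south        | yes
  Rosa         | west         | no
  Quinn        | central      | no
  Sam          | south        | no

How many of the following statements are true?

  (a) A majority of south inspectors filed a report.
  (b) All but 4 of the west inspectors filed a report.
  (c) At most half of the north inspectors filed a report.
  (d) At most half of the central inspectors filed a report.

4

(a) south: |A| = 5, |A ∩ B| = 3; needs |A ∩ B| > |A ∖ B| — true.
(b) west: |A| = 7, |A ∩ B| = 3; needs |A ∖ B| = 4 — true.
(c) north: |A| = 6, |A ∩ B| = 3; needs |A ∩ B| ≤ |A ∖ B| — true.
(d) central: |A| = 8, |A ∩ B| = 4; needs |A ∩ B| ≤ |A ∖ B| — true.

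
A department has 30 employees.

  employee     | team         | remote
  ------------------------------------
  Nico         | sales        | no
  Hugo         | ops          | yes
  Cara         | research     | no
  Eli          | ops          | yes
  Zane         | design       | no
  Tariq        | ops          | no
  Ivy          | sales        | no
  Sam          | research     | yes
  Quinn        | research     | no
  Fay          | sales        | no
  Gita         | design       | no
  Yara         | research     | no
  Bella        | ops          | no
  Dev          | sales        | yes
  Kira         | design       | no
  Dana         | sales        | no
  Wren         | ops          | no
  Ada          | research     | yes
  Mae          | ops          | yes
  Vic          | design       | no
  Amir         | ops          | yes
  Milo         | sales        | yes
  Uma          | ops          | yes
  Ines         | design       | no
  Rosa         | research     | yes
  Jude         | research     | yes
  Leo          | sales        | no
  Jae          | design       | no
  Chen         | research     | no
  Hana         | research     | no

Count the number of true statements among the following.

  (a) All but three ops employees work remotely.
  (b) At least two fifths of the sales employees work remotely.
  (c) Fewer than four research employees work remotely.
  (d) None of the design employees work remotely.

2

(a) ops: |A| = 8, |A ∩ B| = 5; needs |A ∖ B| = 3 — true.
(b) sales: |A| = 7, |A ∩ B| = 2; needs |A ∩ B| / |A| ≥ 2/5 — false.
(c) research: |A| = 9, |A ∩ B| = 4; needs |A ∩ B| < 4 — false.
(d) design: |A| = 6, |A ∩ B| = 0; needs A ∩ B = ∅ (|A ∩ B| = 0) — true.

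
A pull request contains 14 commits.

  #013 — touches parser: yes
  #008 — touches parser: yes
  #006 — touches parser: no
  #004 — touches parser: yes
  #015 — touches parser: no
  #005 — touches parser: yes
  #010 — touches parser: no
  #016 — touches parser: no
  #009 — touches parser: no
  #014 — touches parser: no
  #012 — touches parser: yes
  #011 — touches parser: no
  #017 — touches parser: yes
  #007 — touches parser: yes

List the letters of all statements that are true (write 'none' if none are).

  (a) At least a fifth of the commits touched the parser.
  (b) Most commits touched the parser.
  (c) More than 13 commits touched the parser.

(a)

|A| = 14, |A ∩ B| = 7, |A ∖ B| = 7.
(a) |A ∩ B| / |A| ≥ 1/5: holds.
(b) |A ∩ B| > |A ∖ B|: fails.
(c) |A ∩ B| > 13: fails.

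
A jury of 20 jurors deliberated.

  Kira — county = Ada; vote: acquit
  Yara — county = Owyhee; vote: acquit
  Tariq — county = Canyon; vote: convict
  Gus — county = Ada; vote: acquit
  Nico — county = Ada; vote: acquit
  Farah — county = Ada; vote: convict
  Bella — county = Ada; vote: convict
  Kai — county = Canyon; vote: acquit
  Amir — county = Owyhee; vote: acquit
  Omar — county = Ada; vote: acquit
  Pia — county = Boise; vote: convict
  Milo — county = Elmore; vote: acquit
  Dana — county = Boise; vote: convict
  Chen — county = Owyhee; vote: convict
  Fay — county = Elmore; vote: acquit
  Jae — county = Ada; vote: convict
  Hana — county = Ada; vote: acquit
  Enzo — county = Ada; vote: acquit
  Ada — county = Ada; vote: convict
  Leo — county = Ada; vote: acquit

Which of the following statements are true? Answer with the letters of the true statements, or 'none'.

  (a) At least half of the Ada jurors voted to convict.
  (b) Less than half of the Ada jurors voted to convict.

(b)

|A| = 11, |A ∩ B| = 4, |A ∖ B| = 7.
(a) |A ∩ B| ≥ |A ∖ B|: fails.
(b) |A ∩ B| < |A ∖ B|: holds.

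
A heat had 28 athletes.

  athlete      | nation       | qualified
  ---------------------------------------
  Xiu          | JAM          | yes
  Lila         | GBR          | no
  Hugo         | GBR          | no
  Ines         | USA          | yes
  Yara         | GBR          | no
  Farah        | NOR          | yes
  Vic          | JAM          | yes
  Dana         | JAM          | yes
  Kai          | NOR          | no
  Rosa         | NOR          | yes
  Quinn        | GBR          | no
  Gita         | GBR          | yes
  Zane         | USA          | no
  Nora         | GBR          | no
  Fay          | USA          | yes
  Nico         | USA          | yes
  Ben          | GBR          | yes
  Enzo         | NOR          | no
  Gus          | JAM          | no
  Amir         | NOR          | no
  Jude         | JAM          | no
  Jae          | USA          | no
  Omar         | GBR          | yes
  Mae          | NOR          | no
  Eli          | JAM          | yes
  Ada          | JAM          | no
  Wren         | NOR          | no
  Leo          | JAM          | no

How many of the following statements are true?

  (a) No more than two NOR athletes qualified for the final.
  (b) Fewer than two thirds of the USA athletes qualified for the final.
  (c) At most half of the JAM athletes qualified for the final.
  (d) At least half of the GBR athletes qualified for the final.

3

(a) NOR: |A| = 7, |A ∩ B| = 2; needs |A ∩ B| ≤ 2 — true.
(b) USA: |A| = 5, |A ∩ B| = 3; needs |A ∩ B| / |A| < 2/3 — true.
(c) JAM: |A| = 8, |A ∩ B| = 4; needs |A ∩ B| ≤ |A ∖ B| — true.
(d) GBR: |A| = 8, |A ∩ B| = 3; needs |A ∩ B| ≥ |A ∖ B| — false.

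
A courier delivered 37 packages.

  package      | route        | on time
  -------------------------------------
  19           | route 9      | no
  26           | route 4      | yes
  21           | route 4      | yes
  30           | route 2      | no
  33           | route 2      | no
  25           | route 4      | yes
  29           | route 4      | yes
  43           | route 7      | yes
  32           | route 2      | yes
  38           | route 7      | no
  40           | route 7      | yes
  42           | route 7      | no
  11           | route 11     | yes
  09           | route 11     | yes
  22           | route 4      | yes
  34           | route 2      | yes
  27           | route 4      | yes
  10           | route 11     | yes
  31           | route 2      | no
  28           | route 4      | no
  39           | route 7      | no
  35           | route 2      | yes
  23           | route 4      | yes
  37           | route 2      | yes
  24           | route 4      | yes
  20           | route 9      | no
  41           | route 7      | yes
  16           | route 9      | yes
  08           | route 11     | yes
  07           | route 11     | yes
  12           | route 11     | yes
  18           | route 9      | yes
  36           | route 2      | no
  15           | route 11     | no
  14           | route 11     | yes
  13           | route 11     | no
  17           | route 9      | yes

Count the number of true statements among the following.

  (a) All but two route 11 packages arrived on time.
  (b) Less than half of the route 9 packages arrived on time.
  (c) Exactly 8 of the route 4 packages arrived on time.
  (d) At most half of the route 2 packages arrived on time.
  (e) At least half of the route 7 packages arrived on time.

(a) route 11: |A| = 9, |A ∩ B| = 7; needs |A ∖ B| = 2 — true.
(b) route 9: |A| = 5, |A ∩ B| = 3; needs |A ∩ B| < |A ∖ B| — false.
(c) route 4: |A| = 9, |A ∩ B| = 8; needs |A ∩ B| = 8 — true.
(d) route 2: |A| = 8, |A ∩ B| = 4; needs |A ∩ B| ≤ |A ∖ B| — true.
(e) route 7: |A| = 6, |A ∩ B| = 3; needs |A ∩ B| ≥ |A ∖ B| — true.

4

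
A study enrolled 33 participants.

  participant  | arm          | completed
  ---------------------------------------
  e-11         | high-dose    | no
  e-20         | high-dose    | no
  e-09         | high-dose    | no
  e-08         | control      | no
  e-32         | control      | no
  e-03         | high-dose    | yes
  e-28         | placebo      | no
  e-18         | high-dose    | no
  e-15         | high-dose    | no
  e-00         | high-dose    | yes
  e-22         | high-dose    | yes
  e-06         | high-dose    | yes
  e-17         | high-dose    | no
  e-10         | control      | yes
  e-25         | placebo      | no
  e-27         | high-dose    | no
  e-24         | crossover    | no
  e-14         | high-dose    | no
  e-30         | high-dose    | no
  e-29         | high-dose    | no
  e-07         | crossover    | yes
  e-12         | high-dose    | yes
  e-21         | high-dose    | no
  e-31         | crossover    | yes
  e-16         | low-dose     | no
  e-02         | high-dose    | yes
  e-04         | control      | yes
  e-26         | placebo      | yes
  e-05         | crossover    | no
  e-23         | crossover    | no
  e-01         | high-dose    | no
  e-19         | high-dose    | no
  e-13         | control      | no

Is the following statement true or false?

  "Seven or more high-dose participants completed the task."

The determiner here denotes the relation: |A ∩ B| ≥ 7.
|A| = 19, |A ∩ B| = 6, |A ∖ B| = 13.
|A ∩ B| = 6, so the statement is false.

False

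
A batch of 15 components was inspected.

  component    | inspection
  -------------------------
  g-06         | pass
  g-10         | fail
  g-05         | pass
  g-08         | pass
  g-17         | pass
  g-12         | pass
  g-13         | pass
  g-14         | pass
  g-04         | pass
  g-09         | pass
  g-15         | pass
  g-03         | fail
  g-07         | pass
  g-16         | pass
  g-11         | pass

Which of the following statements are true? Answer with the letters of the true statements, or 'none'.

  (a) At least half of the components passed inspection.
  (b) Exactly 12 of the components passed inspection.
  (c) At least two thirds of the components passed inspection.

(a), (c)

|A| = 15, |A ∩ B| = 13, |A ∖ B| = 2.
(a) |A ∩ B| ≥ |A ∖ B|: holds.
(b) |A ∩ B| = 12: fails.
(c) |A ∩ B| / |A| ≥ 2/3: holds.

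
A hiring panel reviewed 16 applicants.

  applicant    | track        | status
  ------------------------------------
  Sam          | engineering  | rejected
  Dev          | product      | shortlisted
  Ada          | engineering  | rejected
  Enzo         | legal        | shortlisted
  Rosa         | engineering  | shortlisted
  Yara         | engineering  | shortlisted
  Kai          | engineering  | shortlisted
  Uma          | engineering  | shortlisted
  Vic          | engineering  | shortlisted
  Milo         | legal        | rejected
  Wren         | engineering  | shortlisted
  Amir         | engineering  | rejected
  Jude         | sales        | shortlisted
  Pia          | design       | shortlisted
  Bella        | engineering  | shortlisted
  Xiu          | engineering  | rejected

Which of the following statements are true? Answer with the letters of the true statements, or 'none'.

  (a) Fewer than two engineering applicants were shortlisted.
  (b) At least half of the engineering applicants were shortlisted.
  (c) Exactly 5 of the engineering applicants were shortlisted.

|A| = 11, |A ∩ B| = 7, |A ∖ B| = 4.
(a) |A ∩ B| < 2: fails.
(b) |A ∩ B| ≥ |A ∖ B|: holds.
(c) |A ∩ B| = 5: fails.

(b)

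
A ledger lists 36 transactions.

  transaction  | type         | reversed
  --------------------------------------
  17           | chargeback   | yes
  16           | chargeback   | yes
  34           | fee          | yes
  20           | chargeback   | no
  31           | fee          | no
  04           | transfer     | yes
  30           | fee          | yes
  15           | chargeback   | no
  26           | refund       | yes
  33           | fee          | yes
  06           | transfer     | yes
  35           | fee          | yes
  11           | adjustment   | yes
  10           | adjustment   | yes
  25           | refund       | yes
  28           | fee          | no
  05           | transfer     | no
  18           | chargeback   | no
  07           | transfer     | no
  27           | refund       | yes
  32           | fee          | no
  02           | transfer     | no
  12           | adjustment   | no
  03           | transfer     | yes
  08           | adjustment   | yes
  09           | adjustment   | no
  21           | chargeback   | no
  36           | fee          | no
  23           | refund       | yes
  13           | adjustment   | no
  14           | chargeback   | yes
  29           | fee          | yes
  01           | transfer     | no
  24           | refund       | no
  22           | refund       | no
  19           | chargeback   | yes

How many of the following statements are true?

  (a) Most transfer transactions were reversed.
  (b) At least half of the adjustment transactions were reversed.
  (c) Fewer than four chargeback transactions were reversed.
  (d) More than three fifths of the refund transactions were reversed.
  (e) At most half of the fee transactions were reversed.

2

(a) transfer: |A| = 7, |A ∩ B| = 3; needs |A ∩ B| > |A ∖ B| — false.
(b) adjustment: |A| = 6, |A ∩ B| = 3; needs |A ∩ B| ≥ |A ∖ B| — true.
(c) chargeback: |A| = 8, |A ∩ B| = 4; needs |A ∩ B| < 4 — false.
(d) refund: |A| = 6, |A ∩ B| = 4; needs |A ∩ B| / |A| > 3/5 — true.
(e) fee: |A| = 9, |A ∩ B| = 5; needs |A ∩ B| ≤ |A ∖ B| — false.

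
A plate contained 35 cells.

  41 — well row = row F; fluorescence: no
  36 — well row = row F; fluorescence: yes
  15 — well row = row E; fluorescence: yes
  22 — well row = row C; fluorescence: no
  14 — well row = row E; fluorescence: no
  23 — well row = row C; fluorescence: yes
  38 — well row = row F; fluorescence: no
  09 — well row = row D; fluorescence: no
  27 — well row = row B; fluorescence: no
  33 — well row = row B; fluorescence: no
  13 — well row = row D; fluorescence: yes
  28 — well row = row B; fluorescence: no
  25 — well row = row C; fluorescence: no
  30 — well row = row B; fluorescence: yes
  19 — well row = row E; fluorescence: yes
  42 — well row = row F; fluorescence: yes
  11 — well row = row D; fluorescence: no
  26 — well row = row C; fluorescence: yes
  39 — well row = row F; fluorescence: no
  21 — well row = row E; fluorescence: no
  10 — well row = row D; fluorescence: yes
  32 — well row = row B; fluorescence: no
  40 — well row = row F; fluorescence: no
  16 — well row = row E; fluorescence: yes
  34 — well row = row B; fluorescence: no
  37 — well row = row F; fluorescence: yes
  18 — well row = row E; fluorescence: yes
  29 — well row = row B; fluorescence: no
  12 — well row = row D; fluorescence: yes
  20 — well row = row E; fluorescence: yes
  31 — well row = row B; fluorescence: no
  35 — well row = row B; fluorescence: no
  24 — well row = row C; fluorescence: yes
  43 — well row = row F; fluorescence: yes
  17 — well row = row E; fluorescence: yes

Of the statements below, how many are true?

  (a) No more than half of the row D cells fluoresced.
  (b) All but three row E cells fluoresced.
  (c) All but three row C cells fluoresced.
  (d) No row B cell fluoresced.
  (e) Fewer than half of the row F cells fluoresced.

(a) row D: |A| = 5, |A ∩ B| = 3; needs |A ∩ B| ≤ |A ∖ B| — false.
(b) row E: |A| = 8, |A ∩ B| = 6; needs |A ∖ B| = 3 — false.
(c) row C: |A| = 5, |A ∩ B| = 3; needs |A ∖ B| = 3 — false.
(d) row B: |A| = 9, |A ∩ B| = 1; needs A ∩ B = ∅ (|A ∩ B| = 0) — false.
(e) row F: |A| = 8, |A ∩ B| = 4; needs |A ∩ B| < |A ∖ B| — false.

0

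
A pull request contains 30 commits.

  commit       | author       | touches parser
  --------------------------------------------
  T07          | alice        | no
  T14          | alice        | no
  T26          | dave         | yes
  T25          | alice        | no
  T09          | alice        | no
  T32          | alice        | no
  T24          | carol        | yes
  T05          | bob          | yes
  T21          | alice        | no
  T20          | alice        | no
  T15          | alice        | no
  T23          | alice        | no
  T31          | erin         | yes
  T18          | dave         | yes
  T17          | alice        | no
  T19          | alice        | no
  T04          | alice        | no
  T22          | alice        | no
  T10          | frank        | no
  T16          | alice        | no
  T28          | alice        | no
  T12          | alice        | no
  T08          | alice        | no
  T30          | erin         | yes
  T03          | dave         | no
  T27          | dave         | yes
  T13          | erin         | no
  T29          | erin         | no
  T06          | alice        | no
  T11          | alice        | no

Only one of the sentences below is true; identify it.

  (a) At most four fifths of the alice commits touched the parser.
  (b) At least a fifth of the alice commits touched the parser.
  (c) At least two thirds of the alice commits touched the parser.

(a)

|A| = 19, |A ∩ B| = 0, |A ∖ B| = 19.
(a) requires |A ∩ B| / |A| ≤ 4/5: true.
(b) requires |A ∩ B| / |A| ≥ 1/5: false.
(c) requires |A ∩ B| / |A| ≥ 2/3: false.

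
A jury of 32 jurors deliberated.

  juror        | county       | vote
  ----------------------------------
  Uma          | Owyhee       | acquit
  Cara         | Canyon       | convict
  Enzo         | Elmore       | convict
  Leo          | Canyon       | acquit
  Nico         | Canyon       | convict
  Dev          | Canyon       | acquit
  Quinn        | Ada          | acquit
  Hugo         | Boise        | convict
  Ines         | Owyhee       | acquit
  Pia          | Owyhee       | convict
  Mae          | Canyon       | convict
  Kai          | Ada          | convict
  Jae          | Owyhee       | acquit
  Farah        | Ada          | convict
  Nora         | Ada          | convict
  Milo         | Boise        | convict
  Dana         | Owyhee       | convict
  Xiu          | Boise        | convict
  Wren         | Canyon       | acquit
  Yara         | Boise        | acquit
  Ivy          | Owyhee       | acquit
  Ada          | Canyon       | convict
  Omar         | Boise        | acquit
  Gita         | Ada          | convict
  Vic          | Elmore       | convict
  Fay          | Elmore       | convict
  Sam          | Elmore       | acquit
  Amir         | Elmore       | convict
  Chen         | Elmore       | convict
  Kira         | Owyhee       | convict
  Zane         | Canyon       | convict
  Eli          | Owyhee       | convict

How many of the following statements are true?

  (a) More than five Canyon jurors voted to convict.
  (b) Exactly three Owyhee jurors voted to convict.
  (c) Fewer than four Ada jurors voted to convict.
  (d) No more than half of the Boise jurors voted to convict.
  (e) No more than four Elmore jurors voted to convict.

0

(a) Canyon: |A| = 8, |A ∩ B| = 5; needs |A ∩ B| > 5 — false.
(b) Owyhee: |A| = 8, |A ∩ B| = 4; needs |A ∩ B| = 3 — false.
(c) Ada: |A| = 5, |A ∩ B| = 4; needs |A ∩ B| < 4 — false.
(d) Boise: |A| = 5, |A ∩ B| = 3; needs |A ∩ B| ≤ |A ∖ B| — false.
(e) Elmore: |A| = 6, |A ∩ B| = 5; needs |A ∩ B| ≤ 4 — false.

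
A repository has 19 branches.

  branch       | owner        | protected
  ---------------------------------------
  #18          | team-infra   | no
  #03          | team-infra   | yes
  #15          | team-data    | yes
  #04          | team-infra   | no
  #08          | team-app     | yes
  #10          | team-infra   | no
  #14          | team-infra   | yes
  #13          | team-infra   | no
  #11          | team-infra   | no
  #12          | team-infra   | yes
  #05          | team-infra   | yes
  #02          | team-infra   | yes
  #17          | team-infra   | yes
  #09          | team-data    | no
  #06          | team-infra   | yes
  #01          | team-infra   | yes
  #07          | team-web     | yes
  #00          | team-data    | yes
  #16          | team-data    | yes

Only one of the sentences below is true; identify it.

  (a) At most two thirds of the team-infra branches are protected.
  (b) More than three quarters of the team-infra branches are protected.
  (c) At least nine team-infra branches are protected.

(a)

|A| = 13, |A ∩ B| = 8, |A ∖ B| = 5.
(a) requires |A ∩ B| / |A| ≤ 2/3: true.
(b) requires |A ∩ B| / |A| > 3/4: false.
(c) requires |A ∩ B| ≥ 9: false.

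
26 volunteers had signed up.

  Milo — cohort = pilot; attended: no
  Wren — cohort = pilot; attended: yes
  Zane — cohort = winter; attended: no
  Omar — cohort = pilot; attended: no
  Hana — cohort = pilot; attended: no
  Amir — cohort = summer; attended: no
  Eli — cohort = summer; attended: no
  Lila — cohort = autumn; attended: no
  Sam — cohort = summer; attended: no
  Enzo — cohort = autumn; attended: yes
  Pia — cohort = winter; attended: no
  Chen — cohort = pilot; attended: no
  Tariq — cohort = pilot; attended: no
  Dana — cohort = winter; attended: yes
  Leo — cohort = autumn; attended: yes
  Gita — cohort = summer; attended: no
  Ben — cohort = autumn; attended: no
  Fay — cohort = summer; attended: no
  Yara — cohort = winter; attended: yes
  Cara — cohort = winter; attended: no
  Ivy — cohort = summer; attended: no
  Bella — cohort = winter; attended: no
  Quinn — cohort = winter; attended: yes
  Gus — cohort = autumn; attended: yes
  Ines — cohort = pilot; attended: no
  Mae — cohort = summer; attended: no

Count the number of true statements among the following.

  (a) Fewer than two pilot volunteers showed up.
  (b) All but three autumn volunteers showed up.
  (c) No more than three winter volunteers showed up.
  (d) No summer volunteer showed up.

3

(a) pilot: |A| = 7, |A ∩ B| = 1; needs |A ∩ B| < 2 — true.
(b) autumn: |A| = 5, |A ∩ B| = 3; needs |A ∖ B| = 3 — false.
(c) winter: |A| = 7, |A ∩ B| = 3; needs |A ∩ B| ≤ 3 — true.
(d) summer: |A| = 7, |A ∩ B| = 0; needs A ∩ B = ∅ (|A ∩ B| = 0) — true.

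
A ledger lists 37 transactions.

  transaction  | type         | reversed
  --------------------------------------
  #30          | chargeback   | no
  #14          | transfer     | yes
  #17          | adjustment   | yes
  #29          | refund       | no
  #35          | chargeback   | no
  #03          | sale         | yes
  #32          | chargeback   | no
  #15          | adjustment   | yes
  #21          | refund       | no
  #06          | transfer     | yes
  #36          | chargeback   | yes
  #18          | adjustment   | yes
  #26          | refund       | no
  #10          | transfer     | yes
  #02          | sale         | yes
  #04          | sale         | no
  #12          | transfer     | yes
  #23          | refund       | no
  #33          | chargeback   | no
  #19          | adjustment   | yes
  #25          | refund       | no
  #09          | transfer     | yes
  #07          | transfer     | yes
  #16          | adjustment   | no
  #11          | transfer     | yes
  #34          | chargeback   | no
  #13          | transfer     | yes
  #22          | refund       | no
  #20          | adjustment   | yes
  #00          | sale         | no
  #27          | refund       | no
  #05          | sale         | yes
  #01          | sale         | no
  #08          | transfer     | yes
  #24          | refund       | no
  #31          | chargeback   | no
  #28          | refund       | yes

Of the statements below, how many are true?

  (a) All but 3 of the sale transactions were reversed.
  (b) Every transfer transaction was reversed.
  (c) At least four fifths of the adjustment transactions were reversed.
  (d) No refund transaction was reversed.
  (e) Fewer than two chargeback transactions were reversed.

4

(a) sale: |A| = 6, |A ∩ B| = 3; needs |A ∖ B| = 3 — true.
(b) transfer: |A| = 9, |A ∩ B| = 9; needs A ⊆ B, i.e. every element of A is in B (|A ∖ B| = 0) — true.
(c) adjustment: |A| = 6, |A ∩ B| = 5; needs |A ∩ B| / |A| ≥ 4/5 — true.
(d) refund: |A| = 9, |A ∩ B| = 1; needs A ∩ B = ∅ (|A ∩ B| = 0) — false.
(e) chargeback: |A| = 7, |A ∩ B| = 1; needs |A ∩ B| < 2 — true.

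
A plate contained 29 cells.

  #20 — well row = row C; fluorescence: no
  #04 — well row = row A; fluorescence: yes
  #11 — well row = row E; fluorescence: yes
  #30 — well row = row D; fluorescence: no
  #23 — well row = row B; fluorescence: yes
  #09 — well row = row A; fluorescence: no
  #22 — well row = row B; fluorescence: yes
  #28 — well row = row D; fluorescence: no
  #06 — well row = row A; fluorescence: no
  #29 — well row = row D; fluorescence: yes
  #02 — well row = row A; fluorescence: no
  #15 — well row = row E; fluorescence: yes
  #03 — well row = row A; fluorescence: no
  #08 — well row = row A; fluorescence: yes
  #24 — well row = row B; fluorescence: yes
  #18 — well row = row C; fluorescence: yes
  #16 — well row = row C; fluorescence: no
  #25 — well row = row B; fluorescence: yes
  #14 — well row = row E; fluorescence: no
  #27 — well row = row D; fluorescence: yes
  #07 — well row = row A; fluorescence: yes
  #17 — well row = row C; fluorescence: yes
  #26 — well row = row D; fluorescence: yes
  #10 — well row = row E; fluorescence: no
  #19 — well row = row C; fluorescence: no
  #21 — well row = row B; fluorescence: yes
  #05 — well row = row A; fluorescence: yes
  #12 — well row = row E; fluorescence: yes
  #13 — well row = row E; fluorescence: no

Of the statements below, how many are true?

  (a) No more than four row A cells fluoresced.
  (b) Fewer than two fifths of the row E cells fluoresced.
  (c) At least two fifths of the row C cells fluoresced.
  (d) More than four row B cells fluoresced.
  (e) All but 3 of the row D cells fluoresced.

3

(a) row A: |A| = 8, |A ∩ B| = 4; needs |A ∩ B| ≤ 4 — true.
(b) row E: |A| = 6, |A ∩ B| = 3; needs |A ∩ B| / |A| < 2/5 — false.
(c) row C: |A| = 5, |A ∩ B| = 2; needs |A ∩ B| / |A| ≥ 2/5 — true.
(d) row B: |A| = 5, |A ∩ B| = 5; needs |A ∩ B| > 4 — true.
(e) row D: |A| = 5, |A ∩ B| = 3; needs |A ∖ B| = 3 — false.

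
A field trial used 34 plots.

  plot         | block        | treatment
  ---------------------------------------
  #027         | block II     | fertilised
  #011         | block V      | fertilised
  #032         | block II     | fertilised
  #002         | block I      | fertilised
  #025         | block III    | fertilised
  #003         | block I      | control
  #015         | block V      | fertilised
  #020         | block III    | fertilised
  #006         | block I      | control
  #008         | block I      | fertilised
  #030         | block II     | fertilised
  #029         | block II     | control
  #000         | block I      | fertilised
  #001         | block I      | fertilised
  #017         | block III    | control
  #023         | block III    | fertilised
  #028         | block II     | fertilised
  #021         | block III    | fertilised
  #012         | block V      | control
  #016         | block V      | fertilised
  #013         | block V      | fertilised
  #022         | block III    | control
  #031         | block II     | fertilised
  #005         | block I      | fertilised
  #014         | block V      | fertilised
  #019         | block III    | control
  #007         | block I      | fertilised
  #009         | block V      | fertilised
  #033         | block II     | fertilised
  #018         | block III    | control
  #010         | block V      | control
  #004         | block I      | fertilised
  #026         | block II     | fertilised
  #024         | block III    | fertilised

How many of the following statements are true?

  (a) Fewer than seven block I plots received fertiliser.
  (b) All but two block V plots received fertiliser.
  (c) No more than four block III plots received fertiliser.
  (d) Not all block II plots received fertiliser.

(a) block I: |A| = 9, |A ∩ B| = 7; needs |A ∩ B| < 7 — false.
(b) block V: |A| = 8, |A ∩ B| = 6; needs |A ∖ B| = 2 — true.
(c) block III: |A| = 9, |A ∩ B| = 5; needs |A ∩ B| ≤ 4 — false.
(d) block II: |A| = 8, |A ∩ B| = 7; needs A ⊄ B (|A ∖ B| ≥ 1) — true.

2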